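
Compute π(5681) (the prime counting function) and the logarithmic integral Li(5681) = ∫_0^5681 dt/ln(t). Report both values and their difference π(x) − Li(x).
π(5681) = 747;  Li(5681) ≈ 763.63;  π(x) − Li(x) ≈ -16.63.

Direct count of primes ≤ 5681 gives π(5681) = 747. Numerical evaluation of the logarithmic integral gives Li(5681) ≈ 763.63. The difference π(x) − Li(x) ≈ -16.63 is typically negative for small/moderate x (Li(x) overestimates), though Littlewood's theorem shows this sign changes infinitely often.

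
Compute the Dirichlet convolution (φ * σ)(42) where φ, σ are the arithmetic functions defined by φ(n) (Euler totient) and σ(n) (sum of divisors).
(φ * σ)(42) = 336

Divisors of 42: [1, 2, 3, 6, 7, 14, 21, 42]. For each d | 42:
  d = 1: φ(1) · σ(42/1) = 1 · 96 = 96
  d = 2: φ(2) · σ(42/2) = 1 · 32 = 32
  d = 3: φ(3) · σ(42/3) = 2 · 24 = 48
  d = 6: φ(6) · σ(42/6) = 2 · 8 = 16
  d = 7: φ(7) · σ(42/7) = 6 · 12 = 72
  d = 14: φ(14) · σ(42/14) = 6 · 4 = 24
  d = 21: φ(21) · σ(42/21) = 12 · 3 = 36
  d = 42: φ(42) · σ(42/42) = 12 · 1 = 12
Summing: (φ * σ)(42) = 96 + 32 + 48 + 16 + 72 + 24 + 36 + 12 = 336.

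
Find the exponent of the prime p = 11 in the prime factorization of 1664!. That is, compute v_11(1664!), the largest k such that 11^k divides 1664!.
v_11(1664!) = 165

Legendre's formula: v_p(n!) = Σ_{k ≥ 1} ⌊n / p^k⌋. For p = 11, n = 1664, the terms are:
  ⌊1664/11^1⌋ = ⌊1664/11⌋ = 151
  ⌊1664/11^2⌋ = ⌊1664/121⌋ = 13
  ⌊1664/11^3⌋ = ⌊1664/1331⌋ = 1
(the next term ⌊1664/11^4⌋ = 0, terminating the sum). Summing: v_11(1664!) = 151 + 13 + 1 = 165.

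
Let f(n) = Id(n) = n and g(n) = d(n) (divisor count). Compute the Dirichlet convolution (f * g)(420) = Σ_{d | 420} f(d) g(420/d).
(Id * d)(420) = 3465

Divisors of 420: [1, 2, 3, 4, 5, 6, 7, 10, 12, 14, 15, 20, 21, 28, 30, 35, 42, 60, 70, 84, 105, 140, 210, 420]. For each d | 420:
  d = 1: Id(1) · d(420/1) = 1 · 24 = 24
  d = 2: Id(2) · d(420/2) = 2 · 16 = 32
  d = 3: Id(3) · d(420/3) = 3 · 12 = 36
  d = 4: Id(4) · d(420/4) = 4 · 8 = 32
  d = 5: Id(5) · d(420/5) = 5 · 12 = 60
  d = 6: Id(6) · d(420/6) = 6 · 8 = 48
  d = 7: Id(7) · d(420/7) = 7 · 12 = 84
  d = 10: Id(10) · d(420/10) = 10 · 8 = 80
  d = 12: Id(12) · d(420/12) = 12 · 4 = 48
  d = 14: Id(14) · d(420/14) = 14 · 8 = 112
  d = 15: Id(15) · d(420/15) = 15 · 6 = 90
  d = 20: Id(20) · d(420/20) = 20 · 4 = 80
  d = 21: Id(21) · d(420/21) = 21 · 6 = 126
  d = 28: Id(28) · d(420/28) = 28 · 4 = 112
  d = 30: Id(30) · d(420/30) = 30 · 4 = 120
  d = 35: Id(35) · d(420/35) = 35 · 6 = 210
  d = 42: Id(42) · d(420/42) = 42 · 4 = 168
  d = 60: Id(60) · d(420/60) = 60 · 2 = 120
  d = 70: Id(70) · d(420/70) = 70 · 4 = 280
  d = 84: Id(84) · d(420/84) = 84 · 2 = 168
  d = 105: Id(105) · d(420/105) = 105 · 3 = 315
  d = 140: Id(140) · d(420/140) = 140 · 2 = 280
  d = 210: Id(210) · d(420/210) = 210 · 2 = 420
  d = 420: Id(420) · d(420/420) = 420 · 1 = 420
Summing: (Id * d)(420) = 24 + 32 + 36 + 32 + 60 + 48 + 84 + 80 + 48 + 112 + 90 + 80 + 126 + 112 + 120 + 210 + 168 + 120 + 280 + 168 + 315 + 280 + 420 + 420 = 3465.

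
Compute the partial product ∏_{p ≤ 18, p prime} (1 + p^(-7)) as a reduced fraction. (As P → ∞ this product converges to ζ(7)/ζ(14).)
∏ = 5978632292892509031852506135276312/5929491512745875728410756452578125

The primes p ≤ 18 are [2, 3, 5, 7, 11, 13, 17]. For each, (1 + 1/p^7) = (p^7 + 1)/p^7. Multiplying these fractions over p ∈ [2, 3, 5, 7, 11, 13, 17] gives 5978632292892509031852506135276312/5929491512745875728410756452578125. (In the limit P → ∞ this tends to ζ(7)/ζ(14).)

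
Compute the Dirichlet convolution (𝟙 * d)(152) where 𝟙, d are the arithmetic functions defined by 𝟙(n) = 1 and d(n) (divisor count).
(𝟙 * d)(152) = 30

Divisors of 152: [1, 2, 4, 8, 19, 38, 76, 152]. For each d | 152:
  d = 1: 𝟙(1) · d(152/1) = 1 · 8 = 8
  d = 2: 𝟙(2) · d(152/2) = 1 · 6 = 6
  d = 4: 𝟙(4) · d(152/4) = 1 · 4 = 4
  d = 8: 𝟙(8) · d(152/8) = 1 · 2 = 2
  d = 19: 𝟙(19) · d(152/19) = 1 · 4 = 4
  d = 38: 𝟙(38) · d(152/38) = 1 · 3 = 3
  d = 76: 𝟙(76) · d(152/76) = 1 · 2 = 2
  d = 152: 𝟙(152) · d(152/152) = 1 · 1 = 1
Summing: (𝟙 * d)(152) = 8 + 6 + 4 + 2 + 4 + 3 + 2 + 1 = 30.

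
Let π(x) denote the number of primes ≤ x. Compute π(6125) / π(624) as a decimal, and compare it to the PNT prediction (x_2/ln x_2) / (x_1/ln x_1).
π(6125)/π(624) = 798/114 ≈ 7.0000;  PNT prediction ≈ 7.2448.

π(624) = 114 and π(6125) = 798, so π(6125)/π(624) ≈ 7.0000. The PNT-predicted ratio is (6125/ln(6125)) / (624/ln(624)) ≈ 7.2448. The two agree to within a few percent, as expected.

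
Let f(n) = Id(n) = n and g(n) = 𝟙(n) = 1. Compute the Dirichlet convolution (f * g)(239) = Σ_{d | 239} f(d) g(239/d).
(Id * 𝟙)(239) = 240

Divisors of 239: [1, 239]. For each d | 239:
  d = 1: Id(1) · 𝟙(239/1) = 1 · 1 = 1
  d = 239: Id(239) · 𝟙(239/239) = 239 · 1 = 239
Summing: (Id * 𝟙)(239) = 1 + 239 = 240.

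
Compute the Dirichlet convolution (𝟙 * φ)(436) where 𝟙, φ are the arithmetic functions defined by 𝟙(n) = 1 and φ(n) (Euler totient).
(𝟙 * φ)(436) = 436

Divisors of 436: [1, 2, 4, 109, 218, 436]. For each d | 436:
  d = 1: 𝟙(1) · φ(436/1) = 1 · 216 = 216
  d = 2: 𝟙(2) · φ(436/2) = 1 · 108 = 108
  d = 4: 𝟙(4) · φ(436/4) = 1 · 108 = 108
  d = 109: 𝟙(109) · φ(436/109) = 1 · 2 = 2
  d = 218: 𝟙(218) · φ(436/218) = 1 · 1 = 1
  d = 436: 𝟙(436) · φ(436/436) = 1 · 1 = 1
Summing: (𝟙 * φ)(436) = 216 + 108 + 108 + 2 + 1 + 1 = 436.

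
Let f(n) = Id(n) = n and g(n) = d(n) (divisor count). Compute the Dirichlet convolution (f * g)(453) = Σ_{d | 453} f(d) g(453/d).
(Id * d)(453) = 765

Divisors of 453: [1, 3, 151, 453]. For each d | 453:
  d = 1: Id(1) · d(453/1) = 1 · 4 = 4
  d = 3: Id(3) · d(453/3) = 3 · 2 = 6
  d = 151: Id(151) · d(453/151) = 151 · 2 = 302
  d = 453: Id(453) · d(453/453) = 453 · 1 = 453
Summing: (Id * d)(453) = 4 + 6 + 302 + 453 = 765.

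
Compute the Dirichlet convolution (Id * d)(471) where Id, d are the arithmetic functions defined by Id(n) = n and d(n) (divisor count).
(Id * d)(471) = 795

Divisors of 471: [1, 3, 157, 471]. For each d | 471:
  d = 1: Id(1) · d(471/1) = 1 · 4 = 4
  d = 3: Id(3) · d(471/3) = 3 · 2 = 6
  d = 157: Id(157) · d(471/157) = 157 · 2 = 314
  d = 471: Id(471) · d(471/471) = 471 · 1 = 471
Summing: (Id * d)(471) = 4 + 6 + 314 + 471 = 795.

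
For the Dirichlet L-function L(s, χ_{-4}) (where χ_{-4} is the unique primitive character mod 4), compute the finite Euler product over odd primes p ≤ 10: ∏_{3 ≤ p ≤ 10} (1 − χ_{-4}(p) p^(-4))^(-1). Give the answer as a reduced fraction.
∏ = 40516875/40968512

The odd primes p ≤ 10 are [3, 5, 7]. For each, χ(p) = 1 if p ≡ 1 mod 4, χ(p) = −1 if p ≡ 3 mod 4. Taking (1 − χ(p)/p^4)^(-1) = p^4/(p^4 − χ(p)): (1 − (-1)/3^4)^(-1) · (1 − (1)/5^4)^(-1) · (1 − (-1)/7^4)^(-1) = 40516875/40968512.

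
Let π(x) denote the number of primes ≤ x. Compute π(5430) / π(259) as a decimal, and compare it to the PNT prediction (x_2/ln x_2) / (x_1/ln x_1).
π(5430)/π(259) = 716/55 ≈ 13.0182;  PNT prediction ≈ 13.5470.

π(259) = 55 and π(5430) = 716, so π(5430)/π(259) ≈ 13.0182. The PNT-predicted ratio is (5430/ln(5430)) / (259/ln(259)) ≈ 13.5470. The two agree to within a few percent, as expected.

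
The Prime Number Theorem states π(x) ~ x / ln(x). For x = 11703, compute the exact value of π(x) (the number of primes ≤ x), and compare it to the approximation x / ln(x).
π(11703) = 1405;  x/ln(x) ≈ 1249.31;  relative error ≈ 11.08%.

Directly count primes up to 11703: π(11703) = 1405. The PNT approximation gives 11703/ln(11703) ≈ 11703/9.36760 ≈ 1249.31. Relative error (π(x) − x/ln(x)) / π(x) ≈ 11.08%; the approximation is known to undercount slightly (Li(x) is a better estimate).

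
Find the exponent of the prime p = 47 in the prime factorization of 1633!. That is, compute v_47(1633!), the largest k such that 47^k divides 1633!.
v_47(1633!) = 34

Legendre's formula: v_p(n!) = Σ_{k ≥ 1} ⌊n / p^k⌋. For p = 47, n = 1633, the terms are:
  ⌊1633/47^1⌋ = ⌊1633/47⌋ = 34
(the next term ⌊1633/47^2⌋ = 0, terminating the sum). Summing: v_47(1633!) = 34 = 34.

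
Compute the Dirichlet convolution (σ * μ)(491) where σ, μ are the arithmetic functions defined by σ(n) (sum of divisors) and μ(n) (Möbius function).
(σ * μ)(491) = 491

Divisors of 491: [1, 491]. For each d | 491:
  d = 1: σ(1) · μ(491/1) = 1 · -1 = -1
  d = 491: σ(491) · μ(491/491) = 492 · 1 = 492
Summing: (σ * μ)(491) = -1 + 492 = 491.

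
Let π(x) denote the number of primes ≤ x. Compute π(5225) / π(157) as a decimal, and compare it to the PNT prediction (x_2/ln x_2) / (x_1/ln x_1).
π(5225)/π(157) = 693/37 ≈ 18.7297;  PNT prediction ≈ 19.6553.

π(157) = 37 and π(5225) = 693, so π(5225)/π(157) ≈ 18.7297. The PNT-predicted ratio is (5225/ln(5225)) / (157/ln(157)) ≈ 19.6553. The two agree to within a few percent, as expected.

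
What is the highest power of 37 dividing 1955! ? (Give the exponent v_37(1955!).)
v_37(1955!) = 53

Legendre's formula: v_p(n!) = Σ_{k ≥ 1} ⌊n / p^k⌋. For p = 37, n = 1955, the terms are:
  ⌊1955/37^1⌋ = ⌊1955/37⌋ = 52
  ⌊1955/37^2⌋ = ⌊1955/1369⌋ = 1
(the next term ⌊1955/37^3⌋ = 0, terminating the sum). Summing: v_37(1955!) = 52 + 1 = 53.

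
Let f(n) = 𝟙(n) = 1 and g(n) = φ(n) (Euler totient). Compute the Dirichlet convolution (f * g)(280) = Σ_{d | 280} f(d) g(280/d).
(𝟙 * φ)(280) = 280

Divisors of 280: [1, 2, 4, 5, 7, 8, 10, 14, 20, 28, 35, 40, 56, 70, 140, 280]. For each d | 280:
  d = 1: 𝟙(1) · φ(280/1) = 1 · 96 = 96
  d = 2: 𝟙(2) · φ(280/2) = 1 · 48 = 48
  d = 4: 𝟙(4) · φ(280/4) = 1 · 24 = 24
  d = 5: 𝟙(5) · φ(280/5) = 1 · 24 = 24
  d = 7: 𝟙(7) · φ(280/7) = 1 · 16 = 16
  d = 8: 𝟙(8) · φ(280/8) = 1 · 24 = 24
  d = 10: 𝟙(10) · φ(280/10) = 1 · 12 = 12
  d = 14: 𝟙(14) · φ(280/14) = 1 · 8 = 8
  d = 20: 𝟙(20) · φ(280/20) = 1 · 6 = 6
  d = 28: 𝟙(28) · φ(280/28) = 1 · 4 = 4
  d = 35: 𝟙(35) · φ(280/35) = 1 · 4 = 4
  d = 40: 𝟙(40) · φ(280/40) = 1 · 6 = 6
  d = 56: 𝟙(56) · φ(280/56) = 1 · 4 = 4
  d = 70: 𝟙(70) · φ(280/70) = 1 · 2 = 2
  d = 140: 𝟙(140) · φ(280/140) = 1 · 1 = 1
  d = 280: 𝟙(280) · φ(280/280) = 1 · 1 = 1
Summing: (𝟙 * φ)(280) = 96 + 48 + 24 + 24 + 16 + 24 + 12 + 8 + 6 + 4 + 4 + 6 + 4 + 2 + 1 + 1 = 280.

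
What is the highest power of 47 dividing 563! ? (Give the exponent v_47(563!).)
v_47(563!) = 11

Legendre's formula: v_p(n!) = Σ_{k ≥ 1} ⌊n / p^k⌋. For p = 47, n = 563, the terms are:
  ⌊563/47^1⌋ = ⌊563/47⌋ = 11
(the next term ⌊563/47^2⌋ = 0, terminating the sum). Summing: v_47(563!) = 11 = 11.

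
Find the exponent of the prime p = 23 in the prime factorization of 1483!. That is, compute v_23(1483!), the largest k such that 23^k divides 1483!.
v_23(1483!) = 66

Legendre's formula: v_p(n!) = Σ_{k ≥ 1} ⌊n / p^k⌋. For p = 23, n = 1483, the terms are:
  ⌊1483/23^1⌋ = ⌊1483/23⌋ = 64
  ⌊1483/23^2⌋ = ⌊1483/529⌋ = 2
(the next term ⌊1483/23^3⌋ = 0, terminating the sum). Summing: v_23(1483!) = 64 + 2 = 66.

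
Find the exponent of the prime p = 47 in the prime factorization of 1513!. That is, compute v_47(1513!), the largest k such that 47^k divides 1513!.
v_47(1513!) = 32

Legendre's formula: v_p(n!) = Σ_{k ≥ 1} ⌊n / p^k⌋. For p = 47, n = 1513, the terms are:
  ⌊1513/47^1⌋ = ⌊1513/47⌋ = 32
(the next term ⌊1513/47^2⌋ = 0, terminating the sum). Summing: v_47(1513!) = 32 = 32.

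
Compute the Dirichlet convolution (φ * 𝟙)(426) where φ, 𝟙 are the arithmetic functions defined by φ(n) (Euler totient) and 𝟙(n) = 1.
(φ * 𝟙)(426) = 426

Divisors of 426: [1, 2, 3, 6, 71, 142, 213, 426]. For each d | 426:
  d = 1: φ(1) · 𝟙(426/1) = 1 · 1 = 1
  d = 2: φ(2) · 𝟙(426/2) = 1 · 1 = 1
  d = 3: φ(3) · 𝟙(426/3) = 2 · 1 = 2
  d = 6: φ(6) · 𝟙(426/6) = 2 · 1 = 2
  d = 71: φ(71) · 𝟙(426/71) = 70 · 1 = 70
  d = 142: φ(142) · 𝟙(426/142) = 70 · 1 = 70
  d = 213: φ(213) · 𝟙(426/213) = 140 · 1 = 140
  d = 426: φ(426) · 𝟙(426/426) = 140 · 1 = 140
Summing: (φ * 𝟙)(426) = 1 + 1 + 2 + 2 + 70 + 70 + 140 + 140 = 426.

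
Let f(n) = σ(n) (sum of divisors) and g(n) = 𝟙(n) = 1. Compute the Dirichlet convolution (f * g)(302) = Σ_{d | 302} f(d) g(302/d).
(σ * 𝟙)(302) = 612

Divisors of 302: [1, 2, 151, 302]. For each d | 302:
  d = 1: σ(1) · 𝟙(302/1) = 1 · 1 = 1
  d = 2: σ(2) · 𝟙(302/2) = 3 · 1 = 3
  d = 151: σ(151) · 𝟙(302/151) = 152 · 1 = 152
  d = 302: σ(302) · 𝟙(302/302) = 456 · 1 = 456
Summing: (σ * 𝟙)(302) = 1 + 3 + 152 + 456 = 612.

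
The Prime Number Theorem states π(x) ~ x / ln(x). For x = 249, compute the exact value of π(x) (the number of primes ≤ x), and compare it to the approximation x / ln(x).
π(249) = 53;  x/ln(x) ≈ 45.13;  relative error ≈ 14.85%.

Directly count primes up to 249: π(249) = 53. The PNT approximation gives 249/ln(249) ≈ 249/5.51745 ≈ 45.13. Relative error (π(x) − x/ln(x)) / π(x) ≈ 14.85%; the approximation is known to undercount slightly (Li(x) is a better estimate).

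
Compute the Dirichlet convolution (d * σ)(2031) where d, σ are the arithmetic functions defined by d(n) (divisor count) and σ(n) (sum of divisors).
(d * σ)(2031) = 4080

Divisors of 2031: [1, 3, 677, 2031]. For each d | 2031:
  d = 1: d(1) · σ(2031/1) = 1 · 2712 = 2712
  d = 3: d(3) · σ(2031/3) = 2 · 678 = 1356
  d = 677: d(677) · σ(2031/677) = 2 · 4 = 8
  d = 2031: d(2031) · σ(2031/2031) = 4 · 1 = 4
Summing: (d * σ)(2031) = 2712 + 1356 + 8 + 4 = 4080.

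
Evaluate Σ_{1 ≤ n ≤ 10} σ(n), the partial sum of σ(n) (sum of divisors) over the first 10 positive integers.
Σ_{n ≤ 10} σ(n) = 87

Compute σ(n) for each 1 ≤ n ≤ 10: σ(1) = 1, σ(2) = 3, σ(3) = 4, σ(4) = 7, σ(5) = 6, σ(6) = 12, σ(7) = 8, σ(8) = 15, σ(9) = 13, σ(10) = 18. Summing all 10 values: 87. (Average order: Σ_{n ≤ x} σ(n) ~ (π²/12) x². For x = 10, (π²/12)·10² ≈ 82.25.)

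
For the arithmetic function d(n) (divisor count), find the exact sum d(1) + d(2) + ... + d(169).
Σ_{n ≤ 169} d(n) = 897

Compute d(n) for each 1 ≤ n ≤ 169: d(1) = 1, d(2) = 2, d(3) = 2, d(4) = 3, d(5) = 2, d(6) = 4, d(7) = 2, d(8) = 4, d(9) = 3, d(10) = 4, d(11) = 2, d(12) = 6, d(13) = 2, d(14) = 4, d(15) = 4, d(16) = 5, d(17) = 2, d(18) = 6, d(19) = 2, d(20) = 6, d(21) = 4, d(22) = 4, d(23) = 2, d(24) = 8, d(25) = 3, d(26) = 4, d(27) = 4, d(28) = 6, d(29) = 2, d(30) = 8, d(31) = 2, d(32) = 6, d(33) = 4, d(34) = 4, d(35) = 4, d(36) = 9, d(37) = 2, d(38) = 4, d(39) = 4, d(40) = 8, d(41) = 2, d(42) = 8, d(43) = 2, d(44) = 6, d(45) = 6, d(46) = 4, d(47) = 2, d(48) = 10, d(49) = 3, d(50) = 6, d(51) = 4, d(52) = 6, d(53) = 2, d(54) = 8, d(55) = 4, d(56) = 8, d(57) = 4, d(58) = 4, d(59) = 2, d(60) = 12, d(61) = 2, d(62) = 4, d(63) = 6, d(64) = 7, d(65) = 4, d(66) = 8, d(67) = 2, d(68) = 6, d(69) = 4, d(70) = 8, d(71) = 2, d(72) = 12, d(73) = 2, d(74) = 4, d(75) = 6, d(76) = 6, d(77) = 4, d(78) = 8, d(79) = 2, d(80) = 10, d(81) = 5, d(82) = 4, d(83) = 2, d(84) = 12, d(85) = 4, d(86) = 4, d(87) = 4, d(88) = 8, d(89) = 2, d(90) = 12, d(91) = 4, d(92) = 6, d(93) = 4, d(94) = 4, d(95) = 4, d(96) = 12, d(97) = 2, d(98) = 6, d(99) = 6, d(100) = 9, d(101) = 2, d(102) = 8, d(103) = 2, d(104) = 8, d(105) = 8, d(106) = 4, d(107) = 2, d(108) = 12, d(109) = 2, d(110) = 8, d(111) = 4, d(112) = 10, d(113) = 2, d(114) = 8, d(115) = 4, d(116) = 6, d(117) = 6, d(118) = 4, d(119) = 4, d(120) = 16, d(121) = 3, d(122) = 4, d(123) = 4, d(124) = 6, d(125) = 4, d(126) = 12, d(127) = 2, d(128) = 8, d(129) = 4, d(130) = 8, d(131) = 2, d(132) = 12, d(133) = 4, d(134) = 4, d(135) = 8, d(136) = 8, d(137) = 2, d(138) = 8, d(139) = 2, d(140) = 12, d(141) = 4, d(142) = 4, d(143) = 4, d(144) = 15, d(145) = 4, d(146) = 4, d(147) = 6, d(148) = 6, d(149) = 2, d(150) = 12, d(151) = 2, d(152) = 8, d(153) = 6, d(154) = 8, d(155) = 4, d(156) = 12, d(157) = 2, d(158) = 4, d(159) = 4, d(160) = 12, d(161) = 4, d(162) = 10, d(163) = 2, d(164) = 6, d(165) = 8, d(166) = 4, d(167) = 2, d(168) = 16, d(169) = 3. Summing all 169 values: 897. (Dirichlet's divisor formula: Σ_{n ≤ x} d(n) = x ln(x) + (2γ − 1) x + O(√x). For x = 169, the asymptotic estimate is ≈ 893.05.)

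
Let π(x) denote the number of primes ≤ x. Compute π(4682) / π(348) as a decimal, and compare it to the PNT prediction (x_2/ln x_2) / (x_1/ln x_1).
π(4682)/π(348) = 633/69 ≈ 9.1739;  PNT prediction ≈ 9.3162.

π(348) = 69 and π(4682) = 633, so π(4682)/π(348) ≈ 9.1739. The PNT-predicted ratio is (4682/ln(4682)) / (348/ln(348)) ≈ 9.3162. The two agree to within a few percent, as expected.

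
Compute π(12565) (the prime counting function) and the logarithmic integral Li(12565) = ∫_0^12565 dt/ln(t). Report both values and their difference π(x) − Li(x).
π(12565) = 1500;  Li(12565) ≈ 1521.10;  π(x) − Li(x) ≈ -21.10.

Direct count of primes ≤ 12565 gives π(12565) = 1500. Numerical evaluation of the logarithmic integral gives Li(12565) ≈ 1521.10. The difference π(x) − Li(x) ≈ -21.10 is typically negative for small/moderate x (Li(x) overestimates), though Littlewood's theorem shows this sign changes infinitely often.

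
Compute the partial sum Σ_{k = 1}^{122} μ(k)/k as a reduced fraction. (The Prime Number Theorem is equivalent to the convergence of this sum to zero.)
Σ μ(k)/k = -2608290726639331073360151426179268330820642/3161005464041760778814520629154366249327468699

Values of μ(k) for 1 ≤ k ≤ 122: μ(1) = 1, μ(2) = -1, μ(3) = -1, μ(5) = -1, μ(6) = 1, μ(7) = -1, μ(10) = 1, μ(11) = -1, μ(13) = -1, μ(14) = 1, μ(15) = 1, μ(17) = -1, μ(19) = -1, μ(21) = 1, μ(22) = 1, μ(23) = -1, μ(26) = 1, μ(29) = -1, μ(30) = -1, μ(31) = -1, μ(33) = 1, μ(34) = 1, μ(35) = 1, μ(37) = -1, μ(38) = 1, μ(39) = 1, μ(41) = -1, μ(42) = -1, μ(43) = -1, μ(46) = 1, μ(47) = -1, μ(51) = 1, μ(53) = -1, μ(55) = 1, μ(57) = 1, μ(58) = 1, μ(59) = -1, μ(61) = -1, μ(62) = 1, μ(65) = 1, μ(66) = -1, μ(67) = -1, μ(69) = 1, μ(70) = -1, μ(71) = -1, μ(73) = -1, μ(74) = 1, μ(77) = 1, μ(78) = -1, μ(79) = -1, μ(82) = 1, μ(83) = -1, μ(85) = 1, μ(86) = 1, μ(87) = 1, μ(89) = -1, μ(91) = 1, μ(93) = 1, μ(94) = 1, μ(95) = 1, μ(97) = -1, μ(101) = -1, μ(102) = -1, μ(103) = -1, μ(105) = -1, μ(106) = 1, μ(107) = -1, μ(109) = -1, μ(110) = -1, μ(111) = 1, μ(113) = -1, μ(114) = -1, μ(115) = 1, μ(118) = 1, μ(119) = 1, μ(122) = 1, with μ = 0 on non-squarefree integers. Summing μ(k)/k for k where μ(k) ≠ 0 gives -2608290726639331073360151426179268330820642/3161005464041760778814520629154366249327468699 ≈ -0.0008. (PNT ⟺ this sum → 0 as n → ∞.)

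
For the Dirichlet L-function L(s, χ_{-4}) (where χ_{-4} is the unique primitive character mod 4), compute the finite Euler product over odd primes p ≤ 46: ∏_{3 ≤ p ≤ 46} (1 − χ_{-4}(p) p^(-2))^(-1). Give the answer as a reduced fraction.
∏ = 11477831542914938630143/12524769798782976000000

The odd primes p ≤ 46 are [3, 5, 7, 11, 13, 17, 19, 23, 29, 31, 37, 41, 43]. For each, χ(p) = 1 if p ≡ 1 mod 4, χ(p) = −1 if p ≡ 3 mod 4. Taking (1 − χ(p)/p^2)^(-1) = p^2/(p^2 − χ(p)): (1 − (-1)/3^2)^(-1) · (1 − (1)/5^2)^(-1) · (1 − (-1)/7^2)^(-1) · (1 − (-1)/11^2)^(-1) · (1 − (1)/13^2)^(-1) · (1 − (1)/17^2)^(-1) · (1 − (-1)/19^2)^(-1) · (1 − (-1)/23^2)^(-1) · (1 − (1)/29^2)^(-1) · (1 − (-1)/31^2)^(-1) · (1 − (1)/37^2)^(-1) · (1 − (1)/41^2)^(-1) · (1 − (-1)/43^2)^(-1) = 11477831542914938630143/12524769798782976000000.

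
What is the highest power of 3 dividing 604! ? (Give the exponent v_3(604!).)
v_3(604!) = 299

Legendre's formula: v_p(n!) = Σ_{k ≥ 1} ⌊n / p^k⌋. For p = 3, n = 604, the terms are:
  ⌊604/3^1⌋ = ⌊604/3⌋ = 201
  ⌊604/3^2⌋ = ⌊604/9⌋ = 67
  ⌊604/3^3⌋ = ⌊604/27⌋ = 22
  ⌊604/3^4⌋ = ⌊604/81⌋ = 7
  ⌊604/3^5⌋ = ⌊604/243⌋ = 2
(the next term ⌊604/3^6⌋ = 0, terminating the sum). Summing: v_3(604!) = 201 + 67 + 22 + 7 + 2 = 299.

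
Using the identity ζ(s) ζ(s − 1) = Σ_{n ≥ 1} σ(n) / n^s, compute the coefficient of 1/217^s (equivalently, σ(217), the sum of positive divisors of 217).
σ(217) = 256

In the product (Σ m^0/m^s)(Σ k / k^s) = Σ (Σ_{d | n} d) / n^s, the coefficient of 1/n^s is σ(n) = Σ_{d | n} d. For n = 217, divisors are [1, 7, 31, 217]; summing: σ(217) = 256.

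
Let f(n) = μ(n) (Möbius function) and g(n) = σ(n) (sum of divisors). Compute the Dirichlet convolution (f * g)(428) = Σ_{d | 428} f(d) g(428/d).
(μ * σ)(428) = 428

Divisors of 428: [1, 2, 4, 107, 214, 428]. For each d | 428:
  d = 1: μ(1) · σ(428/1) = 1 · 756 = 756
  d = 2: μ(2) · σ(428/2) = -1 · 324 = -324
  d = 4: μ(4) · σ(428/4) = 0 · 108 = 0
  d = 107: μ(107) · σ(428/107) = -1 · 7 = -7
  d = 214: μ(214) · σ(428/214) = 1 · 3 = 3
  d = 428: μ(428) · σ(428/428) = 0 · 1 = 0
Summing: (μ * σ)(428) = 756 + -324 + 0 + -7 + 3 + 0 = 428.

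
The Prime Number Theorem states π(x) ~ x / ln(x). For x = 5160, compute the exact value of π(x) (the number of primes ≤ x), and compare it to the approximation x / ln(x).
π(5160) = 687;  x/ln(x) ≈ 603.60;  relative error ≈ 12.14%.

Directly count primes up to 5160: π(5160) = 687. The PNT approximation gives 5160/ln(5160) ≈ 5160/8.54869 ≈ 603.60. Relative error (π(x) − x/ln(x)) / π(x) ≈ 12.14%; the approximation is known to undercount slightly (Li(x) is a better estimate).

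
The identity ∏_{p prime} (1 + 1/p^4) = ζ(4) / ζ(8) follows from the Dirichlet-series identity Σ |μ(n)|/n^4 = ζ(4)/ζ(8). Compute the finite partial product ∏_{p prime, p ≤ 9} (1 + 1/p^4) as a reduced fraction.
∏ = 262011361/243101250

The primes p ≤ 9 are [2, 3, 5, 7]. For each, (1 + 1/p^4) = (p^4 + 1)/p^4. Multiplying these fractions over p ∈ [2, 3, 5, 7] gives 262011361/243101250. (In the limit P → ∞ this tends to ζ(4)/ζ(8).)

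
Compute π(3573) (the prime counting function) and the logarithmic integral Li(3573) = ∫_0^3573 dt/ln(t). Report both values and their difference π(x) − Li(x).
π(3573) = 500;  Li(3573) ≈ 513.53;  π(x) − Li(x) ≈ -13.53.

Direct count of primes ≤ 3573 gives π(3573) = 500. Numerical evaluation of the logarithmic integral gives Li(3573) ≈ 513.53. The difference π(x) − Li(x) ≈ -13.53 is typically negative for small/moderate x (Li(x) overestimates), though Littlewood's theorem shows this sign changes infinitely often.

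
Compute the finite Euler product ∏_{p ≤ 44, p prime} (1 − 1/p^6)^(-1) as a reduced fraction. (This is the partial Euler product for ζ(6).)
∏ = 58415599349237689613444204788995855063746535337692192433390985/57419764821752678419559868369284941010851064169028064391462912

The primes p ≤ 44 are [2, 3, 5, 7, 11, 13, 17, 19, 23, 29, 31, 37, 41, 43]. For each prime, (1 − 1/p^6)^(-1) = p^6 / (p^6 − 1). The product is (1 − 1/2^6)^(-1), (1 − 1/3^6)^(-1), (1 − 1/5^6)^(-1), (1 − 1/7^6)^(-1), (1 − 1/11^6)^(-1), (1 − 1/13^6)^(-1), (1 − 1/17^6)^(-1), (1 − 1/19^6)^(-1), (1 − 1/23^6)^(-1), (1 − 1/29^6)^(-1), (1 − 1/31^6)^(-1), (1 − 1/37^6)^(-1), (1 − 1/41^6)^(-1), (1 − 1/43^6)^(-1) = ∏ p^6 / (p^6 − 1) = 58415599349237689613444204788995855063746535337692192433390985/57419764821752678419559868369284941010851064169028064391462912.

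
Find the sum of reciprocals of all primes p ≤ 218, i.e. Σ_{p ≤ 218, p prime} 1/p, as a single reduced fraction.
Σ 1/p = 3215488142498485484492183158345029261034221047849345857469577412562094716564064084247/1645783550795210387735581011435590727981167322669649249414629852197255934130751870910

π(218) = 47, so the primes ≤ 218 are [2, 3, 5, 7, 11, 13, 17, 19, 23, 29, 31, 37, 41, 43, 47, 53, 59, 61, 67, 71, 73, 79, 83, 89, 97, 101, 103, 107, 109, 113, 127, 131, 137, 139, 149, 151, 157, 163, 167, 173, 179, 181, 191, 193, 197, 199, 211]. Summing 1/p over these primes: 3215488142498485484492183158345029261034221047849345857469577412562094716564064084247/1645783550795210387735581011435590727981167322669649249414629852197255934130751870910 ≈ 1.9538. Mertens estimate ln ln(218) + 0.2615 ≈ 1.9450.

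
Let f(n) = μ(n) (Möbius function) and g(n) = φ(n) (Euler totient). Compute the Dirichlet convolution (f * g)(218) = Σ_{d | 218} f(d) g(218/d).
(μ * φ)(218) = 0

Divisors of 218: [1, 2, 109, 218]. For each d | 218:
  d = 1: μ(1) · φ(218/1) = 1 · 108 = 108
  d = 2: μ(2) · φ(218/2) = -1 · 108 = -108
  d = 109: μ(109) · φ(218/109) = -1 · 1 = -1
  d = 218: μ(218) · φ(218/218) = 1 · 1 = 1
Summing: (μ * φ)(218) = 108 + -108 + -1 + 1 = 0.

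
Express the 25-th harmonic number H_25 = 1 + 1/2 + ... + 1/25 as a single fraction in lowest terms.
H_25 = 34052522467/8923714800

Direct summation: H_25 = 1 + 1/2 + ... + 1/25. The least common denominator is lcm(1, ..., 25) = 26771144400; over this denominator the numerator is 26771144400 + 13385572200 + 8923714800 + 6692786100 + 5354228880 + 4461857400 + 3824449200 + 3346393050 + 2974571600 + 2677114440 + 2433740400 + 2230928700 + 2059318800 + 1912224600 + 1784742960 + 1673196525 + 1574773200 + 1487285800 + 1409007600 + 1338557220 + 1274816400 + 1216870200 + 1163962800 + 1115464350 + 1070845776 = 102157567401, so H_25 = 102157567401/26771144400; reducing by gcd(102157567401, 26771144400) = 3 gives 34052522467/8923714800 ≈ 3.81596. (The PNT-adjacent estimate ln(25) + γ ≈ 3.79609 matches within O(1/n).)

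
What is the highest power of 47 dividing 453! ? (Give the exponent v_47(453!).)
v_47(453!) = 9

Legendre's formula: v_p(n!) = Σ_{k ≥ 1} ⌊n / p^k⌋. For p = 47, n = 453, the terms are:
  ⌊453/47^1⌋ = ⌊453/47⌋ = 9
(the next term ⌊453/47^2⌋ = 0, terminating the sum). Summing: v_47(453!) = 9 = 9.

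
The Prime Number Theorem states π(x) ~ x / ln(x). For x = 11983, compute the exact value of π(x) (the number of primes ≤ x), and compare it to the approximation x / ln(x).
π(11983) = 1437;  x/ln(x) ≈ 1275.98;  relative error ≈ 11.21%.

Directly count primes up to 11983: π(11983) = 1437. The PNT approximation gives 11983/ln(11983) ≈ 11983/9.39124 ≈ 1275.98. Relative error (π(x) − x/ln(x)) / π(x) ≈ 11.21%; the approximation is known to undercount slightly (Li(x) is a better estimate).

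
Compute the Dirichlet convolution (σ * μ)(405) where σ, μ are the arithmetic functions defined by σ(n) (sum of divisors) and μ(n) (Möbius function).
(σ * μ)(405) = 405

Divisors of 405: [1, 3, 5, 9, 15, 27, 45, 81, 135, 405]. For each d | 405:
  d = 1: σ(1) · μ(405/1) = 1 · 0 = 0
  d = 3: σ(3) · μ(405/3) = 4 · 0 = 0
  d = 5: σ(5) · μ(405/5) = 6 · 0 = 0
  d = 9: σ(9) · μ(405/9) = 13 · 0 = 0
  d = 15: σ(15) · μ(405/15) = 24 · 0 = 0
  d = 27: σ(27) · μ(405/27) = 40 · 1 = 40
  d = 45: σ(45) · μ(405/45) = 78 · 0 = 0
  d = 81: σ(81) · μ(405/81) = 121 · -1 = -121
  d = 135: σ(135) · μ(405/135) = 240 · -1 = -240
  d = 405: σ(405) · μ(405/405) = 726 · 1 = 726
Summing: (σ * μ)(405) = 0 + 0 + 0 + 0 + 0 + 40 + 0 + -121 + -240 + 726 = 405.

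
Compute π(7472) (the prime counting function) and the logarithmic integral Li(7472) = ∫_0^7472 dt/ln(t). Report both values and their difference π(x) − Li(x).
π(7472) = 945;  Li(7472) ≈ 967.44;  π(x) − Li(x) ≈ -22.44.

Direct count of primes ≤ 7472 gives π(7472) = 945. Numerical evaluation of the logarithmic integral gives Li(7472) ≈ 967.44. The difference π(x) − Li(x) ≈ -22.44 is typically negative for small/moderate x (Li(x) overestimates), though Littlewood's theorem shows this sign changes infinitely often.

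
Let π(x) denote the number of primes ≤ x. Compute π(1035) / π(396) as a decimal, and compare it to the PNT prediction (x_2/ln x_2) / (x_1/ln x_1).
π(1035)/π(396) = 174/77 ≈ 2.2597;  PNT prediction ≈ 2.2519.

π(396) = 77 and π(1035) = 174, so π(1035)/π(396) ≈ 2.2597. The PNT-predicted ratio is (1035/ln(1035)) / (396/ln(396)) ≈ 2.2519. The two agree to within a few percent, as expected.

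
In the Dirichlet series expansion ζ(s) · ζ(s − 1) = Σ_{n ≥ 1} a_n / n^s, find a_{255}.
σ(255) = 432

In the product (Σ m^0/m^s)(Σ k / k^s) = Σ (Σ_{d | n} d) / n^s, the coefficient of 1/n^s is σ(n) = Σ_{d | n} d. For n = 255, divisors are [1, 3, 5, 15, 17, 51, 85, 255]; summing: σ(255) = 432.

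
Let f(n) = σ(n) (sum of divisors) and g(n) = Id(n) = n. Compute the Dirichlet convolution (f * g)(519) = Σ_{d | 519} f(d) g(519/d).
(σ * Id)(519) = 2429

Divisors of 519: [1, 3, 173, 519]. For each d | 519:
  d = 1: σ(1) · Id(519/1) = 1 · 519 = 519
  d = 3: σ(3) · Id(519/3) = 4 · 173 = 692
  d = 173: σ(173) · Id(519/173) = 174 · 3 = 522
  d = 519: σ(519) · Id(519/519) = 696 · 1 = 696
Summing: (σ * Id)(519) = 519 + 692 + 522 + 696 = 2429.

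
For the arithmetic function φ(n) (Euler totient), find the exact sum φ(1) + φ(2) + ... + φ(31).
Σ_{n ≤ 31} φ(n) = 308

Compute φ(n) for each 1 ≤ n ≤ 31: φ(1) = 1, φ(2) = 1, φ(3) = 2, φ(4) = 2, φ(5) = 4, φ(6) = 2, φ(7) = 6, φ(8) = 4, φ(9) = 6, φ(10) = 4, φ(11) = 10, φ(12) = 4, φ(13) = 12, φ(14) = 6, φ(15) = 8, φ(16) = 8, φ(17) = 16, φ(18) = 6, φ(19) = 18, φ(20) = 8, φ(21) = 12, φ(22) = 10, φ(23) = 22, φ(24) = 8, φ(25) = 20, φ(26) = 12, φ(27) = 18, φ(28) = 12, φ(29) = 28, φ(30) = 8, φ(31) = 30. Summing all 31 values: 308. (Average order: Σ_{n ≤ x} φ(n) ~ (3/π²) x². For x = 31, (3/π²)·31² ≈ 292.11.)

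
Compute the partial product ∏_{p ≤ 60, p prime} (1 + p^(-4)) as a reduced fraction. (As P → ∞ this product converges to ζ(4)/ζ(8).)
∏ = 268899977463896666211538700535176520374989057685372088116157788269917908013056/249460108221570249996046380281539524912894104533469497356108318512969044025625

The primes p ≤ 60 are [2, 3, 5, 7, 11, 13, 17, 19, 23, 29, 31, 37, 41, 43, 47, 53, 59]. For each, (1 + 1/p^4) = (p^4 + 1)/p^4. Multiplying these fractions over p ∈ [2, 3, 5, 7, 11, 13, 17, 19, 23, 29, 31, 37, 41, 43, 47, 53, 59] gives 268899977463896666211538700535176520374989057685372088116157788269917908013056/249460108221570249996046380281539524912894104533469497356108318512969044025625. (In the limit P → ∞ this tends to ζ(4)/ζ(8).)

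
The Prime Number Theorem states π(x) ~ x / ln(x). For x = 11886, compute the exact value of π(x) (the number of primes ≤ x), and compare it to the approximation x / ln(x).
π(11886) = 1423;  x/ln(x) ≈ 1266.74;  relative error ≈ 10.98%.

Directly count primes up to 11886: π(11886) = 1423. The PNT approximation gives 11886/ln(11886) ≈ 11886/9.38312 ≈ 1266.74. Relative error (π(x) − x/ln(x)) / π(x) ≈ 10.98%; the approximation is known to undercount slightly (Li(x) is a better estimate).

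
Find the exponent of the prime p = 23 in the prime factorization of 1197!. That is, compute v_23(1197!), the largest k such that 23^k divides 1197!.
v_23(1197!) = 54

Legendre's formula: v_p(n!) = Σ_{k ≥ 1} ⌊n / p^k⌋. For p = 23, n = 1197, the terms are:
  ⌊1197/23^1⌋ = ⌊1197/23⌋ = 52
  ⌊1197/23^2⌋ = ⌊1197/529⌋ = 2
(the next term ⌊1197/23^3⌋ = 0, terminating the sum). Summing: v_23(1197!) = 52 + 2 = 54.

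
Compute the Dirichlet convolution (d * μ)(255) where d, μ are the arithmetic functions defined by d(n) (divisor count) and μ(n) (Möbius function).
(d * μ)(255) = 1

Divisors of 255: [1, 3, 5, 15, 17, 51, 85, 255]. For each d | 255:
  d = 1: d(1) · μ(255/1) = 1 · -1 = -1
  d = 3: d(3) · μ(255/3) = 2 · 1 = 2
  d = 5: d(5) · μ(255/5) = 2 · 1 = 2
  d = 15: d(15) · μ(255/15) = 4 · -1 = -4
  d = 17: d(17) · μ(255/17) = 2 · 1 = 2
  d = 51: d(51) · μ(255/51) = 4 · -1 = -4
  d = 85: d(85) · μ(255/85) = 4 · -1 = -4
  d = 255: d(255) · μ(255/255) = 8 · 1 = 8
Summing: (d * μ)(255) = -1 + 2 + 2 + -4 + 2 + -4 + -4 + 8 = 1.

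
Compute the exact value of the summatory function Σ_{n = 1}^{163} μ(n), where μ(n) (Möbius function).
Σ_{n ≤ 163} μ(n) = 0

Compute μ(n) for each 1 ≤ n ≤ 163: μ(1) = 1, μ(2) = -1, μ(3) = -1, μ(4) = 0, μ(5) = -1, μ(6) = 1, μ(7) = -1, μ(8) = 0, μ(9) = 0, μ(10) = 1, μ(11) = -1, μ(12) = 0, μ(13) = -1, μ(14) = 1, μ(15) = 1, μ(16) = 0, μ(17) = -1, μ(18) = 0, μ(19) = -1, μ(20) = 0, μ(21) = 1, μ(22) = 1, μ(23) = -1, μ(24) = 0, μ(25) = 0, μ(26) = 1, μ(27) = 0, μ(28) = 0, μ(29) = -1, μ(30) = -1, μ(31) = -1, μ(32) = 0, μ(33) = 1, μ(34) = 1, μ(35) = 1, μ(36) = 0, μ(37) = -1, μ(38) = 1, μ(39) = 1, μ(40) = 0, μ(41) = -1, μ(42) = -1, μ(43) = -1, μ(44) = 0, μ(45) = 0, μ(46) = 1, μ(47) = -1, μ(48) = 0, μ(49) = 0, μ(50) = 0, μ(51) = 1, μ(52) = 0, μ(53) = -1, μ(54) = 0, μ(55) = 1, μ(56) = 0, μ(57) = 1, μ(58) = 1, μ(59) = -1, μ(60) = 0, μ(61) = -1, μ(62) = 1, μ(63) = 0, μ(64) = 0, μ(65) = 1, μ(66) = -1, μ(67) = -1, μ(68) = 0, μ(69) = 1, μ(70) = -1, μ(71) = -1, μ(72) = 0, μ(73) = -1, μ(74) = 1, μ(75) = 0, μ(76) = 0, μ(77) = 1, μ(78) = -1, μ(79) = -1, μ(80) = 0, μ(81) = 0, μ(82) = 1, μ(83) = -1, μ(84) = 0, μ(85) = 1, μ(86) = 1, μ(87) = 1, μ(88) = 0, μ(89) = -1, μ(90) = 0, μ(91) = 1, μ(92) = 0, μ(93) = 1, μ(94) = 1, μ(95) = 1, μ(96) = 0, μ(97) = -1, μ(98) = 0, μ(99) = 0, μ(100) = 0, μ(101) = -1, μ(102) = -1, μ(103) = -1, μ(104) = 0, μ(105) = -1, μ(106) = 1, μ(107) = -1, μ(108) = 0, μ(109) = -1, μ(110) = -1, μ(111) = 1, μ(112) = 0, μ(113) = -1, μ(114) = -1, μ(115) = 1, μ(116) = 0, μ(117) = 0, μ(118) = 1, μ(119) = 1, μ(120) = 0, μ(121) = 0, μ(122) = 1, μ(123) = 1, μ(124) = 0, μ(125) = 0, μ(126) = 0, μ(127) = -1, μ(128) = 0, μ(129) = 1, μ(130) = -1, μ(131) = -1, μ(132) = 0, μ(133) = 1, μ(134) = 1, μ(135) = 0, μ(136) = 0, μ(137) = -1, μ(138) = -1, μ(139) = -1, μ(140) = 0, μ(141) = 1, μ(142) = 1, μ(143) = 1, μ(144) = 0, μ(145) = 1, μ(146) = 1, μ(147) = 0, μ(148) = 0, μ(149) = -1, μ(150) = 0, μ(151) = -1, μ(152) = 0, μ(153) = 0, μ(154) = -1, μ(155) = 1, μ(156) = 0, μ(157) = -1, μ(158) = 1, μ(159) = 1, μ(160) = 0, μ(161) = 1, μ(162) = 0, μ(163) = -1. Summing all 163 values: 0. (Mertens function M(x) = Σ_{n ≤ x} μ(n); on average M(x) should be small (PNT ⟺ M(x) = o(x)).)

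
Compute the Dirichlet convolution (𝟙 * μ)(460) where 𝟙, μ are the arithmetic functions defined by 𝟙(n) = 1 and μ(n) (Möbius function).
(𝟙 * μ)(460) = 0

Divisors of 460: [1, 2, 4, 5, 10, 20, 23, 46, 92, 115, 230, 460]. For each d | 460:
  d = 1: 𝟙(1) · μ(460/1) = 1 · 0 = 0
  d = 2: 𝟙(2) · μ(460/2) = 1 · -1 = -1
  d = 4: 𝟙(4) · μ(460/4) = 1 · 1 = 1
  d = 5: 𝟙(5) · μ(460/5) = 1 · 0 = 0
  d = 10: 𝟙(10) · μ(460/10) = 1 · 1 = 1
  d = 20: 𝟙(20) · μ(460/20) = 1 · -1 = -1
  d = 23: 𝟙(23) · μ(460/23) = 1 · 0 = 0
  d = 46: 𝟙(46) · μ(460/46) = 1 · 1 = 1
  d = 92: 𝟙(92) · μ(460/92) = 1 · -1 = -1
  d = 115: 𝟙(115) · μ(460/115) = 1 · 0 = 0
  d = 230: 𝟙(230) · μ(460/230) = 1 · -1 = -1
  d = 460: 𝟙(460) · μ(460/460) = 1 · 1 = 1
Summing: (𝟙 * μ)(460) = 0 + -1 + 1 + 0 + 1 + -1 + 0 + 1 + -1 + 0 + -1 + 1 = 0.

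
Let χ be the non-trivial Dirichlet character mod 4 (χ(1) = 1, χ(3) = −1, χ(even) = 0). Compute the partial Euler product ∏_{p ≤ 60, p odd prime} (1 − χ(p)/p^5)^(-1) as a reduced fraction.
∏ = 34538337851474581952741276429072842761309710837968927162241490274877420523772051911439/34671551917835326033172056215145617687895117707924911462190255983143219500310572564480

The odd primes p ≤ 60 are [3, 5, 7, 11, 13, 17, 19, 23, 29, 31, 37, 41, 43, 47, 53, 59]. For each, χ(p) = 1 if p ≡ 1 mod 4, χ(p) = −1 if p ≡ 3 mod 4. Taking (1 − χ(p)/p^5)^(-1) = p^5/(p^5 − χ(p)): (1 − (-1)/3^5)^(-1) · (1 − (1)/5^5)^(-1) · (1 − (-1)/7^5)^(-1) · (1 − (-1)/11^5)^(-1) · (1 − (1)/13^5)^(-1) · (1 − (1)/17^5)^(-1) · (1 − (-1)/19^5)^(-1) · (1 − (-1)/23^5)^(-1) · (1 − (1)/29^5)^(-1) · (1 − (-1)/31^5)^(-1) · (1 − (1)/37^5)^(-1) · (1 − (1)/41^5)^(-1) · (1 − (-1)/43^5)^(-1) · (1 − (-1)/47^5)^(-1) · (1 − (1)/53^5)^(-1) · (1 − (-1)/59^5)^(-1) = 34538337851474581952741276429072842761309710837968927162241490274877420523772051911439/34671551917835326033172056215145617687895117707924911462190255983143219500310572564480.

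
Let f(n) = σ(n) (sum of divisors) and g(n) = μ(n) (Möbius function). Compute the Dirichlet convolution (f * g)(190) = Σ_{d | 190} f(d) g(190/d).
(σ * μ)(190) = 190

Divisors of 190: [1, 2, 5, 10, 19, 38, 95, 190]. For each d | 190:
  d = 1: σ(1) · μ(190/1) = 1 · -1 = -1
  d = 2: σ(2) · μ(190/2) = 3 · 1 = 3
  d = 5: σ(5) · μ(190/5) = 6 · 1 = 6
  d = 10: σ(10) · μ(190/10) = 18 · -1 = -18
  d = 19: σ(19) · μ(190/19) = 20 · 1 = 20
  d = 38: σ(38) · μ(190/38) = 60 · -1 = -60
  d = 95: σ(95) · μ(190/95) = 120 · -1 = -120
  d = 190: σ(190) · μ(190/190) = 360 · 1 = 360
Summing: (σ * μ)(190) = -1 + 3 + 6 + -18 + 20 + -60 + -120 + 360 = 190.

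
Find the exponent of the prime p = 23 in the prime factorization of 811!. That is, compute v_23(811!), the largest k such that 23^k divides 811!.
v_23(811!) = 36

Legendre's formula: v_p(n!) = Σ_{k ≥ 1} ⌊n / p^k⌋. For p = 23, n = 811, the terms are:
  ⌊811/23^1⌋ = ⌊811/23⌋ = 35
  ⌊811/23^2⌋ = ⌊811/529⌋ = 1
(the next term ⌊811/23^3⌋ = 0, terminating the sum). Summing: v_23(811!) = 35 + 1 = 36.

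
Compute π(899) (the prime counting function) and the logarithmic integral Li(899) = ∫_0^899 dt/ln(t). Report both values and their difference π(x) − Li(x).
π(899) = 154;  Li(899) ≈ 162.88;  π(x) − Li(x) ≈ -8.88.

Direct count of primes ≤ 899 gives π(899) = 154. Numerical evaluation of the logarithmic integral gives Li(899) ≈ 162.88. The difference π(x) − Li(x) ≈ -8.88 is typically negative for small/moderate x (Li(x) overestimates), though Littlewood's theorem shows this sign changes infinitely often.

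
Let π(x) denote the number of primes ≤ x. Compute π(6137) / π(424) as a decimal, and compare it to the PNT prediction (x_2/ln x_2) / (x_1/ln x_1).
π(6137)/π(424) = 800/82 ≈ 9.7561;  PNT prediction ≈ 10.0394.

π(424) = 82 and π(6137) = 800, so π(6137)/π(424) ≈ 9.7561. The PNT-predicted ratio is (6137/ln(6137)) / (424/ln(424)) ≈ 10.0394. The two agree to within a few percent, as expected.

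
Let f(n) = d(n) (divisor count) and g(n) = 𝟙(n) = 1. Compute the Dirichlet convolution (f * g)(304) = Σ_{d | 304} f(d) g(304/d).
(d * 𝟙)(304) = 45

Divisors of 304: [1, 2, 4, 8, 16, 19, 38, 76, 152, 304]. For each d | 304:
  d = 1: d(1) · 𝟙(304/1) = 1 · 1 = 1
  d = 2: d(2) · 𝟙(304/2) = 2 · 1 = 2
  d = 4: d(4) · 𝟙(304/4) = 3 · 1 = 3
  d = 8: d(8) · 𝟙(304/8) = 4 · 1 = 4
  d = 16: d(16) · 𝟙(304/16) = 5 · 1 = 5
  d = 19: d(19) · 𝟙(304/19) = 2 · 1 = 2
  d = 38: d(38) · 𝟙(304/38) = 4 · 1 = 4
  d = 76: d(76) · 𝟙(304/76) = 6 · 1 = 6
  d = 152: d(152) · 𝟙(304/152) = 8 · 1 = 8
  d = 304: d(304) · 𝟙(304/304) = 10 · 1 = 10
Summing: (d * 𝟙)(304) = 1 + 2 + 3 + 4 + 5 + 2 + 4 + 6 + 8 + 10 = 45.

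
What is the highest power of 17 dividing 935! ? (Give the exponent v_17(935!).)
v_17(935!) = 58

Legendre's formula: v_p(n!) = Σ_{k ≥ 1} ⌊n / p^k⌋. For p = 17, n = 935, the terms are:
  ⌊935/17^1⌋ = ⌊935/17⌋ = 55
  ⌊935/17^2⌋ = ⌊935/289⌋ = 3
(the next term ⌊935/17^3⌋ = 0, terminating the sum). Summing: v_17(935!) = 55 + 3 = 58.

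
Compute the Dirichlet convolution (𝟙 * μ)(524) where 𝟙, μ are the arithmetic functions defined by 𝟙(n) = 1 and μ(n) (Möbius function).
(𝟙 * μ)(524) = 0

Divisors of 524: [1, 2, 4, 131, 262, 524]. For each d | 524:
  d = 1: 𝟙(1) · μ(524/1) = 1 · 0 = 0
  d = 2: 𝟙(2) · μ(524/2) = 1 · 1 = 1
  d = 4: 𝟙(4) · μ(524/4) = 1 · -1 = -1
  d = 131: 𝟙(131) · μ(524/131) = 1 · 0 = 0
  d = 262: 𝟙(262) · μ(524/262) = 1 · -1 = -1
  d = 524: 𝟙(524) · μ(524/524) = 1 · 1 = 1
Summing: (𝟙 * μ)(524) = 0 + 1 + -1 + 0 + -1 + 1 = 0.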